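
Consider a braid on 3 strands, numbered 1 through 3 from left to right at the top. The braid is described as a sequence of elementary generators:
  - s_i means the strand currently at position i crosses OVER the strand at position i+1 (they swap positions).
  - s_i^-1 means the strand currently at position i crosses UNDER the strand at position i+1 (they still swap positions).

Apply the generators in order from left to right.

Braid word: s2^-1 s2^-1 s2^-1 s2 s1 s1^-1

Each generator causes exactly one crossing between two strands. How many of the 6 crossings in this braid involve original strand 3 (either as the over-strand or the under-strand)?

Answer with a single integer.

Answer: 4

Derivation:
Gen 1: crossing 2x3. Involves strand 3? yes. Count so far: 1
Gen 2: crossing 3x2. Involves strand 3? yes. Count so far: 2
Gen 3: crossing 2x3. Involves strand 3? yes. Count so far: 3
Gen 4: crossing 3x2. Involves strand 3? yes. Count so far: 4
Gen 5: crossing 1x2. Involves strand 3? no. Count so far: 4
Gen 6: crossing 2x1. Involves strand 3? no. Count so far: 4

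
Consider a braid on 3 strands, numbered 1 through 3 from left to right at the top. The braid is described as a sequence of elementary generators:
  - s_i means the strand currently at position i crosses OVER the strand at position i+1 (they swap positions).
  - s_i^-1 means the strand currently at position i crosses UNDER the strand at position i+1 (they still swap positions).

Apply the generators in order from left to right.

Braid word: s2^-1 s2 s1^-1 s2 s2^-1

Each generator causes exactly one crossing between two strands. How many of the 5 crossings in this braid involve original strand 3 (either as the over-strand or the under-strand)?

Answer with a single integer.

Gen 1: crossing 2x3. Involves strand 3? yes. Count so far: 1
Gen 2: crossing 3x2. Involves strand 3? yes. Count so far: 2
Gen 3: crossing 1x2. Involves strand 3? no. Count so far: 2
Gen 4: crossing 1x3. Involves strand 3? yes. Count so far: 3
Gen 5: crossing 3x1. Involves strand 3? yes. Count so far: 4

Answer: 4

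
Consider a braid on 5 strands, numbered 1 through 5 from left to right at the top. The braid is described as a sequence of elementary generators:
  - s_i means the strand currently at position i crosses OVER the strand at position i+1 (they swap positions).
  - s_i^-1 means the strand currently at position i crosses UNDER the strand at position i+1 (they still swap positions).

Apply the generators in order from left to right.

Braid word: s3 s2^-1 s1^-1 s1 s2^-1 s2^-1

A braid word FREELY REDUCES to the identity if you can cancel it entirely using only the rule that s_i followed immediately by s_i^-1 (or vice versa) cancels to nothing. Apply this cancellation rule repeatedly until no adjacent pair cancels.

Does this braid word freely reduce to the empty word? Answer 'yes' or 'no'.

Gen 1 (s3): push. Stack: [s3]
Gen 2 (s2^-1): push. Stack: [s3 s2^-1]
Gen 3 (s1^-1): push. Stack: [s3 s2^-1 s1^-1]
Gen 4 (s1): cancels prior s1^-1. Stack: [s3 s2^-1]
Gen 5 (s2^-1): push. Stack: [s3 s2^-1 s2^-1]
Gen 6 (s2^-1): push. Stack: [s3 s2^-1 s2^-1 s2^-1]
Reduced word: s3 s2^-1 s2^-1 s2^-1

Answer: no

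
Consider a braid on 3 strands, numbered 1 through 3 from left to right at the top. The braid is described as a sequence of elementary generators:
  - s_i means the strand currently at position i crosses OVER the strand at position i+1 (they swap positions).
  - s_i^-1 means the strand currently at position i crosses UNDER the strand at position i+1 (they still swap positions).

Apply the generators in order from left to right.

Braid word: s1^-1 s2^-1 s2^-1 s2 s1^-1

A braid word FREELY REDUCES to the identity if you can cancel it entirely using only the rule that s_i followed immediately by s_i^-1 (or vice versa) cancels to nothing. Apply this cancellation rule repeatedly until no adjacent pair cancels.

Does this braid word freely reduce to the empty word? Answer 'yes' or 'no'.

Answer: no

Derivation:
Gen 1 (s1^-1): push. Stack: [s1^-1]
Gen 2 (s2^-1): push. Stack: [s1^-1 s2^-1]
Gen 3 (s2^-1): push. Stack: [s1^-1 s2^-1 s2^-1]
Gen 4 (s2): cancels prior s2^-1. Stack: [s1^-1 s2^-1]
Gen 5 (s1^-1): push. Stack: [s1^-1 s2^-1 s1^-1]
Reduced word: s1^-1 s2^-1 s1^-1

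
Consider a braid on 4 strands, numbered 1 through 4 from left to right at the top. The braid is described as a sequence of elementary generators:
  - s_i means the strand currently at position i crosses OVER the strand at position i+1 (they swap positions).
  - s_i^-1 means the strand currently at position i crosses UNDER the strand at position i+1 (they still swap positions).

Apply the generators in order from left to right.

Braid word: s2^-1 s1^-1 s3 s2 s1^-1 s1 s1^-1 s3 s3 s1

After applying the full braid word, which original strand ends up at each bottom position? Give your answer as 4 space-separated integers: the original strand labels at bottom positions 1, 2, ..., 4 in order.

Answer: 3 4 1 2

Derivation:
Gen 1 (s2^-1): strand 2 crosses under strand 3. Perm now: [1 3 2 4]
Gen 2 (s1^-1): strand 1 crosses under strand 3. Perm now: [3 1 2 4]
Gen 3 (s3): strand 2 crosses over strand 4. Perm now: [3 1 4 2]
Gen 4 (s2): strand 1 crosses over strand 4. Perm now: [3 4 1 2]
Gen 5 (s1^-1): strand 3 crosses under strand 4. Perm now: [4 3 1 2]
Gen 6 (s1): strand 4 crosses over strand 3. Perm now: [3 4 1 2]
Gen 7 (s1^-1): strand 3 crosses under strand 4. Perm now: [4 3 1 2]
Gen 8 (s3): strand 1 crosses over strand 2. Perm now: [4 3 2 1]
Gen 9 (s3): strand 2 crosses over strand 1. Perm now: [4 3 1 2]
Gen 10 (s1): strand 4 crosses over strand 3. Perm now: [3 4 1 2]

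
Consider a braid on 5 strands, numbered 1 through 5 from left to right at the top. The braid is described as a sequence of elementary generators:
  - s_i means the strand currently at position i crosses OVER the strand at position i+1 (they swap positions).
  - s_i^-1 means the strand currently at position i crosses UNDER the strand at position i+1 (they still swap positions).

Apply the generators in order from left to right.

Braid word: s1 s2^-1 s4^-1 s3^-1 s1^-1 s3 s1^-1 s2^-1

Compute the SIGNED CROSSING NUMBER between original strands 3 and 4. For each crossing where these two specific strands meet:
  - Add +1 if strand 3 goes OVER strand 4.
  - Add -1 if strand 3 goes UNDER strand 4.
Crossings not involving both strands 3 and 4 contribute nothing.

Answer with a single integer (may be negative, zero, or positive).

Answer: 0

Derivation:
Gen 1: crossing 1x2. Both 3&4? no. Sum: 0
Gen 2: crossing 1x3. Both 3&4? no. Sum: 0
Gen 3: crossing 4x5. Both 3&4? no. Sum: 0
Gen 4: crossing 1x5. Both 3&4? no. Sum: 0
Gen 5: crossing 2x3. Both 3&4? no. Sum: 0
Gen 6: crossing 5x1. Both 3&4? no. Sum: 0
Gen 7: crossing 3x2. Both 3&4? no. Sum: 0
Gen 8: crossing 3x1. Both 3&4? no. Sum: 0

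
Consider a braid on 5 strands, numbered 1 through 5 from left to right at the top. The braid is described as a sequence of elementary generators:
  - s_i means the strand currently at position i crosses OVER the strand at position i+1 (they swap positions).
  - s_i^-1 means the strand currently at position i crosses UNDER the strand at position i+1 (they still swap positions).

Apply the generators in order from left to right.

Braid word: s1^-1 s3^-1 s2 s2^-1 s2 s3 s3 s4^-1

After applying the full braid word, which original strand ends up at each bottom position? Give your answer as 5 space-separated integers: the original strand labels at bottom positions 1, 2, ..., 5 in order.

Answer: 2 4 1 5 3

Derivation:
Gen 1 (s1^-1): strand 1 crosses under strand 2. Perm now: [2 1 3 4 5]
Gen 2 (s3^-1): strand 3 crosses under strand 4. Perm now: [2 1 4 3 5]
Gen 3 (s2): strand 1 crosses over strand 4. Perm now: [2 4 1 3 5]
Gen 4 (s2^-1): strand 4 crosses under strand 1. Perm now: [2 1 4 3 5]
Gen 5 (s2): strand 1 crosses over strand 4. Perm now: [2 4 1 3 5]
Gen 6 (s3): strand 1 crosses over strand 3. Perm now: [2 4 3 1 5]
Gen 7 (s3): strand 3 crosses over strand 1. Perm now: [2 4 1 3 5]
Gen 8 (s4^-1): strand 3 crosses under strand 5. Perm now: [2 4 1 5 3]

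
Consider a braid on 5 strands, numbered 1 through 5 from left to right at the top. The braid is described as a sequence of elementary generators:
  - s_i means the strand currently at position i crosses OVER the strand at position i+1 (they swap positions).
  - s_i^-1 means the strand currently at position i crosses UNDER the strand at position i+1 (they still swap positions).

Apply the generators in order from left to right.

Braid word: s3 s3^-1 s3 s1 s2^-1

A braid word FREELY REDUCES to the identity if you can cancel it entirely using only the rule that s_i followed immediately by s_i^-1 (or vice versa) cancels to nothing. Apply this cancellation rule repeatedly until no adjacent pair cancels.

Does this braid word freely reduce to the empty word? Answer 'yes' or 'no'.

Gen 1 (s3): push. Stack: [s3]
Gen 2 (s3^-1): cancels prior s3. Stack: []
Gen 3 (s3): push. Stack: [s3]
Gen 4 (s1): push. Stack: [s3 s1]
Gen 5 (s2^-1): push. Stack: [s3 s1 s2^-1]
Reduced word: s3 s1 s2^-1

Answer: no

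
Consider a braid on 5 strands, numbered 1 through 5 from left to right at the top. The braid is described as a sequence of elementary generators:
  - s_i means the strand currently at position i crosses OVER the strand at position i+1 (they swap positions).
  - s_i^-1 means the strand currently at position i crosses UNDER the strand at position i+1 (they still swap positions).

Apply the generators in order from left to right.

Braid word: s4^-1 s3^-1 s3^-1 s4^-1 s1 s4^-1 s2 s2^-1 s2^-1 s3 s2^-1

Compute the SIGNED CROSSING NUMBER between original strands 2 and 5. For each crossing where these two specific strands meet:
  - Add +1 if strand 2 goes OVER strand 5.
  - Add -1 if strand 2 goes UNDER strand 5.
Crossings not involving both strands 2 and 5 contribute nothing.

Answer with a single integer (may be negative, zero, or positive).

Gen 1: crossing 4x5. Both 2&5? no. Sum: 0
Gen 2: crossing 3x5. Both 2&5? no. Sum: 0
Gen 3: crossing 5x3. Both 2&5? no. Sum: 0
Gen 4: crossing 5x4. Both 2&5? no. Sum: 0
Gen 5: crossing 1x2. Both 2&5? no. Sum: 0
Gen 6: crossing 4x5. Both 2&5? no. Sum: 0
Gen 7: crossing 1x3. Both 2&5? no. Sum: 0
Gen 8: crossing 3x1. Both 2&5? no. Sum: 0
Gen 9: crossing 1x3. Both 2&5? no. Sum: 0
Gen 10: crossing 1x5. Both 2&5? no. Sum: 0
Gen 11: crossing 3x5. Both 2&5? no. Sum: 0

Answer: 0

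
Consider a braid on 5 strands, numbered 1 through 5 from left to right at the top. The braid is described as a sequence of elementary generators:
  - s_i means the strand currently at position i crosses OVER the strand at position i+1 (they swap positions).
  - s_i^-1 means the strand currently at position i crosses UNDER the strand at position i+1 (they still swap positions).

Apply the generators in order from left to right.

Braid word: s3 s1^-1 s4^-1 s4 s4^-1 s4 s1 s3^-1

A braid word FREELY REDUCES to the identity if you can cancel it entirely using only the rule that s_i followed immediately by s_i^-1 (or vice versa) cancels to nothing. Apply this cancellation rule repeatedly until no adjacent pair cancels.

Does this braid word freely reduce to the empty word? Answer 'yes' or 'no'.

Gen 1 (s3): push. Stack: [s3]
Gen 2 (s1^-1): push. Stack: [s3 s1^-1]
Gen 3 (s4^-1): push. Stack: [s3 s1^-1 s4^-1]
Gen 4 (s4): cancels prior s4^-1. Stack: [s3 s1^-1]
Gen 5 (s4^-1): push. Stack: [s3 s1^-1 s4^-1]
Gen 6 (s4): cancels prior s4^-1. Stack: [s3 s1^-1]
Gen 7 (s1): cancels prior s1^-1. Stack: [s3]
Gen 8 (s3^-1): cancels prior s3. Stack: []
Reduced word: (empty)

Answer: yes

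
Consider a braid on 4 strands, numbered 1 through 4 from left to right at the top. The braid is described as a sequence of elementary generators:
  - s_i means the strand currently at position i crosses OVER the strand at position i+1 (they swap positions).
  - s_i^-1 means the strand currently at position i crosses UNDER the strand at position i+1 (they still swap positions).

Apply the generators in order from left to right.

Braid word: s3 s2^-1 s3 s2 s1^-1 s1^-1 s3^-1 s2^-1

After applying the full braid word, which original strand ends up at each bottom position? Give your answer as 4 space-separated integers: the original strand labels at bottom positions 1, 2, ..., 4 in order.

Answer: 1 2 3 4

Derivation:
Gen 1 (s3): strand 3 crosses over strand 4. Perm now: [1 2 4 3]
Gen 2 (s2^-1): strand 2 crosses under strand 4. Perm now: [1 4 2 3]
Gen 3 (s3): strand 2 crosses over strand 3. Perm now: [1 4 3 2]
Gen 4 (s2): strand 4 crosses over strand 3. Perm now: [1 3 4 2]
Gen 5 (s1^-1): strand 1 crosses under strand 3. Perm now: [3 1 4 2]
Gen 6 (s1^-1): strand 3 crosses under strand 1. Perm now: [1 3 4 2]
Gen 7 (s3^-1): strand 4 crosses under strand 2. Perm now: [1 3 2 4]
Gen 8 (s2^-1): strand 3 crosses under strand 2. Perm now: [1 2 3 4]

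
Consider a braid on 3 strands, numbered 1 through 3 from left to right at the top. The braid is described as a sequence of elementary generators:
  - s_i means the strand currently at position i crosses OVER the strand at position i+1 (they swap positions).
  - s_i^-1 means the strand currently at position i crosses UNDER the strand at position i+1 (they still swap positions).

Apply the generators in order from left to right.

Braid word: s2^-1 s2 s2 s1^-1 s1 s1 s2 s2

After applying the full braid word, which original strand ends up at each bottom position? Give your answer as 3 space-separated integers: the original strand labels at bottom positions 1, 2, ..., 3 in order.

Gen 1 (s2^-1): strand 2 crosses under strand 3. Perm now: [1 3 2]
Gen 2 (s2): strand 3 crosses over strand 2. Perm now: [1 2 3]
Gen 3 (s2): strand 2 crosses over strand 3. Perm now: [1 3 2]
Gen 4 (s1^-1): strand 1 crosses under strand 3. Perm now: [3 1 2]
Gen 5 (s1): strand 3 crosses over strand 1. Perm now: [1 3 2]
Gen 6 (s1): strand 1 crosses over strand 3. Perm now: [3 1 2]
Gen 7 (s2): strand 1 crosses over strand 2. Perm now: [3 2 1]
Gen 8 (s2): strand 2 crosses over strand 1. Perm now: [3 1 2]

Answer: 3 1 2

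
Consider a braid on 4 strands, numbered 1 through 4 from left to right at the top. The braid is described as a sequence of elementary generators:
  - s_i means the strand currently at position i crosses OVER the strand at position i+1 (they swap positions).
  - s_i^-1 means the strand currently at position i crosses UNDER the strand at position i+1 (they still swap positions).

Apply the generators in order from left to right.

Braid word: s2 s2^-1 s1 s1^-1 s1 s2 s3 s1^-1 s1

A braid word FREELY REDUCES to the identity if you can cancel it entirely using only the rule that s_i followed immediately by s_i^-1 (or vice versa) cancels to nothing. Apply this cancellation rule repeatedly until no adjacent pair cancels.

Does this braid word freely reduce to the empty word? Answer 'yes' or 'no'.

Gen 1 (s2): push. Stack: [s2]
Gen 2 (s2^-1): cancels prior s2. Stack: []
Gen 3 (s1): push. Stack: [s1]
Gen 4 (s1^-1): cancels prior s1. Stack: []
Gen 5 (s1): push. Stack: [s1]
Gen 6 (s2): push. Stack: [s1 s2]
Gen 7 (s3): push. Stack: [s1 s2 s3]
Gen 8 (s1^-1): push. Stack: [s1 s2 s3 s1^-1]
Gen 9 (s1): cancels prior s1^-1. Stack: [s1 s2 s3]
Reduced word: s1 s2 s3

Answer: no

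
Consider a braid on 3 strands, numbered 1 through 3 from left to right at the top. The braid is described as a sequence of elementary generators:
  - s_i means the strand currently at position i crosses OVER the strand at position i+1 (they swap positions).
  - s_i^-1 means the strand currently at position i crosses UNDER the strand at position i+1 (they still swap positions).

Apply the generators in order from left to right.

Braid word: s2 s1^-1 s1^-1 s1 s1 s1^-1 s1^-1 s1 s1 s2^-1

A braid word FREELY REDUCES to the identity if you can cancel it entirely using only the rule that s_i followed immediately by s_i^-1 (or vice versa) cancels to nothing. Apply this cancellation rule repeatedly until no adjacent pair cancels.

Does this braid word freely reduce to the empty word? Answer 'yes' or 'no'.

Gen 1 (s2): push. Stack: [s2]
Gen 2 (s1^-1): push. Stack: [s2 s1^-1]
Gen 3 (s1^-1): push. Stack: [s2 s1^-1 s1^-1]
Gen 4 (s1): cancels prior s1^-1. Stack: [s2 s1^-1]
Gen 5 (s1): cancels prior s1^-1. Stack: [s2]
Gen 6 (s1^-1): push. Stack: [s2 s1^-1]
Gen 7 (s1^-1): push. Stack: [s2 s1^-1 s1^-1]
Gen 8 (s1): cancels prior s1^-1. Stack: [s2 s1^-1]
Gen 9 (s1): cancels prior s1^-1. Stack: [s2]
Gen 10 (s2^-1): cancels prior s2. Stack: []
Reduced word: (empty)

Answer: yes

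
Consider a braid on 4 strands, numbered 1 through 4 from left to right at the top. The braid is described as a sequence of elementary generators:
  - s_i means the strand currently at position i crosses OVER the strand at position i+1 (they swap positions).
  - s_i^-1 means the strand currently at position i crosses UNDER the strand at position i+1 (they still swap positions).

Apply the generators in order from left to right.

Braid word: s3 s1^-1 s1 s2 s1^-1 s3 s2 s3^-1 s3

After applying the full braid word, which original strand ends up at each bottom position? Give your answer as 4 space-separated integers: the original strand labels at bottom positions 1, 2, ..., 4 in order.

Gen 1 (s3): strand 3 crosses over strand 4. Perm now: [1 2 4 3]
Gen 2 (s1^-1): strand 1 crosses under strand 2. Perm now: [2 1 4 3]
Gen 3 (s1): strand 2 crosses over strand 1. Perm now: [1 2 4 3]
Gen 4 (s2): strand 2 crosses over strand 4. Perm now: [1 4 2 3]
Gen 5 (s1^-1): strand 1 crosses under strand 4. Perm now: [4 1 2 3]
Gen 6 (s3): strand 2 crosses over strand 3. Perm now: [4 1 3 2]
Gen 7 (s2): strand 1 crosses over strand 3. Perm now: [4 3 1 2]
Gen 8 (s3^-1): strand 1 crosses under strand 2. Perm now: [4 3 2 1]
Gen 9 (s3): strand 2 crosses over strand 1. Perm now: [4 3 1 2]

Answer: 4 3 1 2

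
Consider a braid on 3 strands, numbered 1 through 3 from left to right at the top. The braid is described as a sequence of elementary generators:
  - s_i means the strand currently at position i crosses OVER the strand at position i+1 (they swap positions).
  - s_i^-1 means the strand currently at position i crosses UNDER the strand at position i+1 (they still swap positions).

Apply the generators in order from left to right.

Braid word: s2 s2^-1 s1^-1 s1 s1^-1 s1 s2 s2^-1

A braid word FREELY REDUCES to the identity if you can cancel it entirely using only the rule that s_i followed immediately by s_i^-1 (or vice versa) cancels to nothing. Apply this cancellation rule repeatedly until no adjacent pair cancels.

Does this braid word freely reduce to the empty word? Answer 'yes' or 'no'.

Answer: yes

Derivation:
Gen 1 (s2): push. Stack: [s2]
Gen 2 (s2^-1): cancels prior s2. Stack: []
Gen 3 (s1^-1): push. Stack: [s1^-1]
Gen 4 (s1): cancels prior s1^-1. Stack: []
Gen 5 (s1^-1): push. Stack: [s1^-1]
Gen 6 (s1): cancels prior s1^-1. Stack: []
Gen 7 (s2): push. Stack: [s2]
Gen 8 (s2^-1): cancels prior s2. Stack: []
Reduced word: (empty)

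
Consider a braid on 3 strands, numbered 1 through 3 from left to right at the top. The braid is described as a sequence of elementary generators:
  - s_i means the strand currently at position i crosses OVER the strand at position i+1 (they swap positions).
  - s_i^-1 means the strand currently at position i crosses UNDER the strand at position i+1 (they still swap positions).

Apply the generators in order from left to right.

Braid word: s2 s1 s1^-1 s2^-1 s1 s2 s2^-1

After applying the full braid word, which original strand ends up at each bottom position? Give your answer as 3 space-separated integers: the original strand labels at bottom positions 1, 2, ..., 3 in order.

Answer: 2 1 3

Derivation:
Gen 1 (s2): strand 2 crosses over strand 3. Perm now: [1 3 2]
Gen 2 (s1): strand 1 crosses over strand 3. Perm now: [3 1 2]
Gen 3 (s1^-1): strand 3 crosses under strand 1. Perm now: [1 3 2]
Gen 4 (s2^-1): strand 3 crosses under strand 2. Perm now: [1 2 3]
Gen 5 (s1): strand 1 crosses over strand 2. Perm now: [2 1 3]
Gen 6 (s2): strand 1 crosses over strand 3. Perm now: [2 3 1]
Gen 7 (s2^-1): strand 3 crosses under strand 1. Perm now: [2 1 3]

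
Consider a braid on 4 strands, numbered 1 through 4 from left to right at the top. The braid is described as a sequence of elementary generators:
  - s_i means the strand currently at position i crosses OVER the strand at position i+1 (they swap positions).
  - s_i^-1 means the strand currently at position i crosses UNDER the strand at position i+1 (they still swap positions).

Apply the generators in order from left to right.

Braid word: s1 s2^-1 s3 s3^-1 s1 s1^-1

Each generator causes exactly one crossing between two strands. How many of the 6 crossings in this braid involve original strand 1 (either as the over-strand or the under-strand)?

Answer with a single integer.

Answer: 4

Derivation:
Gen 1: crossing 1x2. Involves strand 1? yes. Count so far: 1
Gen 2: crossing 1x3. Involves strand 1? yes. Count so far: 2
Gen 3: crossing 1x4. Involves strand 1? yes. Count so far: 3
Gen 4: crossing 4x1. Involves strand 1? yes. Count so far: 4
Gen 5: crossing 2x3. Involves strand 1? no. Count so far: 4
Gen 6: crossing 3x2. Involves strand 1? no. Count so far: 4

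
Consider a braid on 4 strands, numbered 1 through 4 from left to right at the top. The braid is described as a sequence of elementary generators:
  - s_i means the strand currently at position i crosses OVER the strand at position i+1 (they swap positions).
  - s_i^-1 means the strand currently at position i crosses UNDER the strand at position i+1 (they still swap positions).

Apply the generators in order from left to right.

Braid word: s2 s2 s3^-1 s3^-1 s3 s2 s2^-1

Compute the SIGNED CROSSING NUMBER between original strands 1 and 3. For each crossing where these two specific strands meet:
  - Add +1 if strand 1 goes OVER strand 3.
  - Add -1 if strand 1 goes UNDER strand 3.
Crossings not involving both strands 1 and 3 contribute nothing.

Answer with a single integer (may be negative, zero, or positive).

Answer: 0

Derivation:
Gen 1: crossing 2x3. Both 1&3? no. Sum: 0
Gen 2: crossing 3x2. Both 1&3? no. Sum: 0
Gen 3: crossing 3x4. Both 1&3? no. Sum: 0
Gen 4: crossing 4x3. Both 1&3? no. Sum: 0
Gen 5: crossing 3x4. Both 1&3? no. Sum: 0
Gen 6: crossing 2x4. Both 1&3? no. Sum: 0
Gen 7: crossing 4x2. Both 1&3? no. Sum: 0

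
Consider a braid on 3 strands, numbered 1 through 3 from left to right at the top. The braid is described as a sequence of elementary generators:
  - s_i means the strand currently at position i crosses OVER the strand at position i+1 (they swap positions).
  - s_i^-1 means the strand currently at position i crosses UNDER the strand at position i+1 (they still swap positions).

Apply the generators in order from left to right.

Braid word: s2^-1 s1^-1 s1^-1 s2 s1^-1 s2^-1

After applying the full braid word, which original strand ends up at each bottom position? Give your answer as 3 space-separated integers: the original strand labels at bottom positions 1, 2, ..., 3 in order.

Answer: 2 3 1

Derivation:
Gen 1 (s2^-1): strand 2 crosses under strand 3. Perm now: [1 3 2]
Gen 2 (s1^-1): strand 1 crosses under strand 3. Perm now: [3 1 2]
Gen 3 (s1^-1): strand 3 crosses under strand 1. Perm now: [1 3 2]
Gen 4 (s2): strand 3 crosses over strand 2. Perm now: [1 2 3]
Gen 5 (s1^-1): strand 1 crosses under strand 2. Perm now: [2 1 3]
Gen 6 (s2^-1): strand 1 crosses under strand 3. Perm now: [2 3 1]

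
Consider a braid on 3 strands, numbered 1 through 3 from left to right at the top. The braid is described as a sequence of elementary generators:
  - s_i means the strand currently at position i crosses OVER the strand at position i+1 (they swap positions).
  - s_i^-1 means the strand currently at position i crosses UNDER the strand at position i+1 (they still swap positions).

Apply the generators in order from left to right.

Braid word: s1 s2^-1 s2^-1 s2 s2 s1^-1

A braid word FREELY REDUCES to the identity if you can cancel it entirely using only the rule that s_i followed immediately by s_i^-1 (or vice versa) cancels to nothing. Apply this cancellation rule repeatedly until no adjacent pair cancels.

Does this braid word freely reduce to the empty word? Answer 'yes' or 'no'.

Gen 1 (s1): push. Stack: [s1]
Gen 2 (s2^-1): push. Stack: [s1 s2^-1]
Gen 3 (s2^-1): push. Stack: [s1 s2^-1 s2^-1]
Gen 4 (s2): cancels prior s2^-1. Stack: [s1 s2^-1]
Gen 5 (s2): cancels prior s2^-1. Stack: [s1]
Gen 6 (s1^-1): cancels prior s1. Stack: []
Reduced word: (empty)

Answer: yes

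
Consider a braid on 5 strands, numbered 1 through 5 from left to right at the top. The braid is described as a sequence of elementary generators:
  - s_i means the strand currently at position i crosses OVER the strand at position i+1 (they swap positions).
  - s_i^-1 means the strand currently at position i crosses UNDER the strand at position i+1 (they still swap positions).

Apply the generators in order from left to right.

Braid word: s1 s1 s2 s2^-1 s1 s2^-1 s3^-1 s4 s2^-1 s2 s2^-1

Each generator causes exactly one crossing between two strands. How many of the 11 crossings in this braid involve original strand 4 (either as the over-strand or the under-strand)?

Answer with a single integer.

Gen 1: crossing 1x2. Involves strand 4? no. Count so far: 0
Gen 2: crossing 2x1. Involves strand 4? no. Count so far: 0
Gen 3: crossing 2x3. Involves strand 4? no. Count so far: 0
Gen 4: crossing 3x2. Involves strand 4? no. Count so far: 0
Gen 5: crossing 1x2. Involves strand 4? no. Count so far: 0
Gen 6: crossing 1x3. Involves strand 4? no. Count so far: 0
Gen 7: crossing 1x4. Involves strand 4? yes. Count so far: 1
Gen 8: crossing 1x5. Involves strand 4? no. Count so far: 1
Gen 9: crossing 3x4. Involves strand 4? yes. Count so far: 2
Gen 10: crossing 4x3. Involves strand 4? yes. Count so far: 3
Gen 11: crossing 3x4. Involves strand 4? yes. Count so far: 4

Answer: 4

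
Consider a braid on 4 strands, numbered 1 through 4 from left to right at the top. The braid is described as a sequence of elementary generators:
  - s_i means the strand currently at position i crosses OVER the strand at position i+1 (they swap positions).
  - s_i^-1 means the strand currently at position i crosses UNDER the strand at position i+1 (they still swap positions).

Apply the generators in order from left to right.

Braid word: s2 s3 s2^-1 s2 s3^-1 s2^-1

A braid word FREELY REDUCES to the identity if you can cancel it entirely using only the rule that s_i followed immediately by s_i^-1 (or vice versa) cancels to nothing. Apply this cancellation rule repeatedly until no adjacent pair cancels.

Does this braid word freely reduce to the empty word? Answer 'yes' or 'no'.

Answer: yes

Derivation:
Gen 1 (s2): push. Stack: [s2]
Gen 2 (s3): push. Stack: [s2 s3]
Gen 3 (s2^-1): push. Stack: [s2 s3 s2^-1]
Gen 4 (s2): cancels prior s2^-1. Stack: [s2 s3]
Gen 5 (s3^-1): cancels prior s3. Stack: [s2]
Gen 6 (s2^-1): cancels prior s2. Stack: []
Reduced word: (empty)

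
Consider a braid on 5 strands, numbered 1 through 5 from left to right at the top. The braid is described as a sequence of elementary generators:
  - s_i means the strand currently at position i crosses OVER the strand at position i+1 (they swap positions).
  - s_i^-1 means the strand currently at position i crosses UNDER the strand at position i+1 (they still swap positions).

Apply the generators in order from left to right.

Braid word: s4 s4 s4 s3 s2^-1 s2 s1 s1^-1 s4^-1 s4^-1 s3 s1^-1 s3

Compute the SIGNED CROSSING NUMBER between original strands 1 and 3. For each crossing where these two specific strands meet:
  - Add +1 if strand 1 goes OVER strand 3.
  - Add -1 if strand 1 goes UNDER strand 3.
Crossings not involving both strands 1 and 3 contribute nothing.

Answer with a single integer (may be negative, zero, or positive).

Gen 1: crossing 4x5. Both 1&3? no. Sum: 0
Gen 2: crossing 5x4. Both 1&3? no. Sum: 0
Gen 3: crossing 4x5. Both 1&3? no. Sum: 0
Gen 4: crossing 3x5. Both 1&3? no. Sum: 0
Gen 5: crossing 2x5. Both 1&3? no. Sum: 0
Gen 6: crossing 5x2. Both 1&3? no. Sum: 0
Gen 7: crossing 1x2. Both 1&3? no. Sum: 0
Gen 8: crossing 2x1. Both 1&3? no. Sum: 0
Gen 9: crossing 3x4. Both 1&3? no. Sum: 0
Gen 10: crossing 4x3. Both 1&3? no. Sum: 0
Gen 11: crossing 5x3. Both 1&3? no. Sum: 0
Gen 12: crossing 1x2. Both 1&3? no. Sum: 0
Gen 13: crossing 3x5. Both 1&3? no. Sum: 0

Answer: 0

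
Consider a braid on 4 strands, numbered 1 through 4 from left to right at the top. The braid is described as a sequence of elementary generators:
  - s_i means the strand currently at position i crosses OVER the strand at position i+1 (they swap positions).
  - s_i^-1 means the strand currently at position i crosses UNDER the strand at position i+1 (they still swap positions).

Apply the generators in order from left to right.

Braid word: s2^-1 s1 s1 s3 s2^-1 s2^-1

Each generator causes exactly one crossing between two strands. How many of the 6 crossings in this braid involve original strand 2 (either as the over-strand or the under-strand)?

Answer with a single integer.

Gen 1: crossing 2x3. Involves strand 2? yes. Count so far: 1
Gen 2: crossing 1x3. Involves strand 2? no. Count so far: 1
Gen 3: crossing 3x1. Involves strand 2? no. Count so far: 1
Gen 4: crossing 2x4. Involves strand 2? yes. Count so far: 2
Gen 5: crossing 3x4. Involves strand 2? no. Count so far: 2
Gen 6: crossing 4x3. Involves strand 2? no. Count so far: 2

Answer: 2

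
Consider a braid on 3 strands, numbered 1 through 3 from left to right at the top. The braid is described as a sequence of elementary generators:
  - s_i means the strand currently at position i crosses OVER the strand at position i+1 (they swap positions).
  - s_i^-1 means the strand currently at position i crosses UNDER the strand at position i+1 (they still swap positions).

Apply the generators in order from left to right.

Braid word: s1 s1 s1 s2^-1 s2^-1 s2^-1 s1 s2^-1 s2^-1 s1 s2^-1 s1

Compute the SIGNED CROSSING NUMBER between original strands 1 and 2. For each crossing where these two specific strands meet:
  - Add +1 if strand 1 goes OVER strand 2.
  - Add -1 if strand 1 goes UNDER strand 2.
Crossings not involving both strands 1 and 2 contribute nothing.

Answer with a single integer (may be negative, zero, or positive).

Answer: 0

Derivation:
Gen 1: 1 over 2. Both 1&2? yes. Contrib: +1. Sum: 1
Gen 2: 2 over 1. Both 1&2? yes. Contrib: -1. Sum: 0
Gen 3: 1 over 2. Both 1&2? yes. Contrib: +1. Sum: 1
Gen 4: crossing 1x3. Both 1&2? no. Sum: 1
Gen 5: crossing 3x1. Both 1&2? no. Sum: 1
Gen 6: crossing 1x3. Both 1&2? no. Sum: 1
Gen 7: crossing 2x3. Both 1&2? no. Sum: 1
Gen 8: 2 under 1. Both 1&2? yes. Contrib: +1. Sum: 2
Gen 9: 1 under 2. Both 1&2? yes. Contrib: -1. Sum: 1
Gen 10: crossing 3x2. Both 1&2? no. Sum: 1
Gen 11: crossing 3x1. Both 1&2? no. Sum: 1
Gen 12: 2 over 1. Both 1&2? yes. Contrib: -1. Sum: 0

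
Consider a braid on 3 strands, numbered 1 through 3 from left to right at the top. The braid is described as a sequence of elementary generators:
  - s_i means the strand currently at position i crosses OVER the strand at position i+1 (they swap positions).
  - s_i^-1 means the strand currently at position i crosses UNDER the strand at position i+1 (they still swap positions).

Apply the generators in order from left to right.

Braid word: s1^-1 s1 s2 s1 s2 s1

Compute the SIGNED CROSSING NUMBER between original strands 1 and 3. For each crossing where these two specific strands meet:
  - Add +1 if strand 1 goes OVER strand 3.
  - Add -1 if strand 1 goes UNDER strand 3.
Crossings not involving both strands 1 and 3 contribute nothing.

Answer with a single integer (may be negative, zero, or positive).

Answer: 1

Derivation:
Gen 1: crossing 1x2. Both 1&3? no. Sum: 0
Gen 2: crossing 2x1. Both 1&3? no. Sum: 0
Gen 3: crossing 2x3. Both 1&3? no. Sum: 0
Gen 4: 1 over 3. Both 1&3? yes. Contrib: +1. Sum: 1
Gen 5: crossing 1x2. Both 1&3? no. Sum: 1
Gen 6: crossing 3x2. Both 1&3? no. Sum: 1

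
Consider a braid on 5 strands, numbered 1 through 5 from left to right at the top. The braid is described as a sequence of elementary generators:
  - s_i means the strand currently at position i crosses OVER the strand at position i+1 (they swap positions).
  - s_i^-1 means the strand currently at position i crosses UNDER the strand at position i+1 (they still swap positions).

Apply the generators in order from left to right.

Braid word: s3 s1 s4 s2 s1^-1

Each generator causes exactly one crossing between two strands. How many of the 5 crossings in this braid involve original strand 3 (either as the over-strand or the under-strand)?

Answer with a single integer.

Gen 1: crossing 3x4. Involves strand 3? yes. Count so far: 1
Gen 2: crossing 1x2. Involves strand 3? no. Count so far: 1
Gen 3: crossing 3x5. Involves strand 3? yes. Count so far: 2
Gen 4: crossing 1x4. Involves strand 3? no. Count so far: 2
Gen 5: crossing 2x4. Involves strand 3? no. Count so far: 2

Answer: 2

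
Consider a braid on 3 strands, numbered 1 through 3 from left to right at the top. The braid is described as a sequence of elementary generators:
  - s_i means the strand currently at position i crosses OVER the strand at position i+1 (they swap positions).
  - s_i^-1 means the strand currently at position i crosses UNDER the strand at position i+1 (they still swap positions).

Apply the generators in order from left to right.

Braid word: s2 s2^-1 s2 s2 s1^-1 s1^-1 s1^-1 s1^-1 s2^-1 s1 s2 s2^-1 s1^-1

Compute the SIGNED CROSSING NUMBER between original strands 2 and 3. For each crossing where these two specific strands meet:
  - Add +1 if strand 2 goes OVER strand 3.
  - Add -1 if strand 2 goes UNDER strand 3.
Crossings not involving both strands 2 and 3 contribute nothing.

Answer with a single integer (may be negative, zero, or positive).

Answer: 1

Derivation:
Gen 1: 2 over 3. Both 2&3? yes. Contrib: +1. Sum: 1
Gen 2: 3 under 2. Both 2&3? yes. Contrib: +1. Sum: 2
Gen 3: 2 over 3. Both 2&3? yes. Contrib: +1. Sum: 3
Gen 4: 3 over 2. Both 2&3? yes. Contrib: -1. Sum: 2
Gen 5: crossing 1x2. Both 2&3? no. Sum: 2
Gen 6: crossing 2x1. Both 2&3? no. Sum: 2
Gen 7: crossing 1x2. Both 2&3? no. Sum: 2
Gen 8: crossing 2x1. Both 2&3? no. Sum: 2
Gen 9: 2 under 3. Both 2&3? yes. Contrib: -1. Sum: 1
Gen 10: crossing 1x3. Both 2&3? no. Sum: 1
Gen 11: crossing 1x2. Both 2&3? no. Sum: 1
Gen 12: crossing 2x1. Both 2&3? no. Sum: 1
Gen 13: crossing 3x1. Both 2&3? no. Sum: 1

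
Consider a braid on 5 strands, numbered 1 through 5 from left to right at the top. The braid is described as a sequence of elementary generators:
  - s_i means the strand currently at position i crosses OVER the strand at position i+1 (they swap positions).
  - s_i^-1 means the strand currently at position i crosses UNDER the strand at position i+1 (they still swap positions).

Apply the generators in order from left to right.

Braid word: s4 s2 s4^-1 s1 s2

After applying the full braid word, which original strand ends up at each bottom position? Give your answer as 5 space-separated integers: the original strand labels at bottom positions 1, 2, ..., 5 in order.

Answer: 3 2 1 4 5

Derivation:
Gen 1 (s4): strand 4 crosses over strand 5. Perm now: [1 2 3 5 4]
Gen 2 (s2): strand 2 crosses over strand 3. Perm now: [1 3 2 5 4]
Gen 3 (s4^-1): strand 5 crosses under strand 4. Perm now: [1 3 2 4 5]
Gen 4 (s1): strand 1 crosses over strand 3. Perm now: [3 1 2 4 5]
Gen 5 (s2): strand 1 crosses over strand 2. Perm now: [3 2 1 4 5]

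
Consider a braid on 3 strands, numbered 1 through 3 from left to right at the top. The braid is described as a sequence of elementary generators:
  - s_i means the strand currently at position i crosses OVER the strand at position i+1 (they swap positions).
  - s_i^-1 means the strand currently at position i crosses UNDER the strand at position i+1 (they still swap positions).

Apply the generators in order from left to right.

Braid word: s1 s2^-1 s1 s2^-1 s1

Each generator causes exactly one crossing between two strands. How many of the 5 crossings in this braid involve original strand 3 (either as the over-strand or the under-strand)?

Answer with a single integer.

Answer: 3

Derivation:
Gen 1: crossing 1x2. Involves strand 3? no. Count so far: 0
Gen 2: crossing 1x3. Involves strand 3? yes. Count so far: 1
Gen 3: crossing 2x3. Involves strand 3? yes. Count so far: 2
Gen 4: crossing 2x1. Involves strand 3? no. Count so far: 2
Gen 5: crossing 3x1. Involves strand 3? yes. Count so far: 3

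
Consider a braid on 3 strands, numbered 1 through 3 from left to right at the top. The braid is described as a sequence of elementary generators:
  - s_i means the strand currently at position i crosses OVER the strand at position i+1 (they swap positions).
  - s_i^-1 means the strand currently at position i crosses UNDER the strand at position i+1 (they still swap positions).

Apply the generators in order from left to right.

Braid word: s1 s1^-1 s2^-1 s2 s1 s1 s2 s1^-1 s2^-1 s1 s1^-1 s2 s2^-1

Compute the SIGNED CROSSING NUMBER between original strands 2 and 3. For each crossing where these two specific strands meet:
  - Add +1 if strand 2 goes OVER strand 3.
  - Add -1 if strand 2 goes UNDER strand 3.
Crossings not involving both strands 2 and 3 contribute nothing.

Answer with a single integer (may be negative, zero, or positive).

Gen 1: crossing 1x2. Both 2&3? no. Sum: 0
Gen 2: crossing 2x1. Both 2&3? no. Sum: 0
Gen 3: 2 under 3. Both 2&3? yes. Contrib: -1. Sum: -1
Gen 4: 3 over 2. Both 2&3? yes. Contrib: -1. Sum: -2
Gen 5: crossing 1x2. Both 2&3? no. Sum: -2
Gen 6: crossing 2x1. Both 2&3? no. Sum: -2
Gen 7: 2 over 3. Both 2&3? yes. Contrib: +1. Sum: -1
Gen 8: crossing 1x3. Both 2&3? no. Sum: -1
Gen 9: crossing 1x2. Both 2&3? no. Sum: -1
Gen 10: 3 over 2. Both 2&3? yes. Contrib: -1. Sum: -2
Gen 11: 2 under 3. Both 2&3? yes. Contrib: -1. Sum: -3
Gen 12: crossing 2x1. Both 2&3? no. Sum: -3
Gen 13: crossing 1x2. Both 2&3? no. Sum: -3

Answer: -3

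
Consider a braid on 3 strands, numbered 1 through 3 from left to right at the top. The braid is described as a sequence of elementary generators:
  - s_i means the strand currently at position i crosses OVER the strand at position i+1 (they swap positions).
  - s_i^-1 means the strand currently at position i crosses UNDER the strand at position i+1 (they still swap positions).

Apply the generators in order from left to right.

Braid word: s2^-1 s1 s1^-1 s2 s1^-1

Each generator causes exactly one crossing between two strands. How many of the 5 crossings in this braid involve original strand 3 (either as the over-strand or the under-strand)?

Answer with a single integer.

Answer: 4

Derivation:
Gen 1: crossing 2x3. Involves strand 3? yes. Count so far: 1
Gen 2: crossing 1x3. Involves strand 3? yes. Count so far: 2
Gen 3: crossing 3x1. Involves strand 3? yes. Count so far: 3
Gen 4: crossing 3x2. Involves strand 3? yes. Count so far: 4
Gen 5: crossing 1x2. Involves strand 3? no. Count so far: 4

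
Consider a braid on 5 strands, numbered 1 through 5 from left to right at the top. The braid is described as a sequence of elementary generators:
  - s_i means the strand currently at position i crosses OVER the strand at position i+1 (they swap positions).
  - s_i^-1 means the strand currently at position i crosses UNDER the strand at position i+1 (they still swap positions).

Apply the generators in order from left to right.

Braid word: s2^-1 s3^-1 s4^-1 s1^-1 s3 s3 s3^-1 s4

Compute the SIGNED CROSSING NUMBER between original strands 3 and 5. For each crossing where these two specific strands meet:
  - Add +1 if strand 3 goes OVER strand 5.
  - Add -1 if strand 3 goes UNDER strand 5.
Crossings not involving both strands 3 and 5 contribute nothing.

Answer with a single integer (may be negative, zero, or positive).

Answer: 0

Derivation:
Gen 1: crossing 2x3. Both 3&5? no. Sum: 0
Gen 2: crossing 2x4. Both 3&5? no. Sum: 0
Gen 3: crossing 2x5. Both 3&5? no. Sum: 0
Gen 4: crossing 1x3. Both 3&5? no. Sum: 0
Gen 5: crossing 4x5. Both 3&5? no. Sum: 0
Gen 6: crossing 5x4. Both 3&5? no. Sum: 0
Gen 7: crossing 4x5. Both 3&5? no. Sum: 0
Gen 8: crossing 4x2. Both 3&5? no. Sum: 0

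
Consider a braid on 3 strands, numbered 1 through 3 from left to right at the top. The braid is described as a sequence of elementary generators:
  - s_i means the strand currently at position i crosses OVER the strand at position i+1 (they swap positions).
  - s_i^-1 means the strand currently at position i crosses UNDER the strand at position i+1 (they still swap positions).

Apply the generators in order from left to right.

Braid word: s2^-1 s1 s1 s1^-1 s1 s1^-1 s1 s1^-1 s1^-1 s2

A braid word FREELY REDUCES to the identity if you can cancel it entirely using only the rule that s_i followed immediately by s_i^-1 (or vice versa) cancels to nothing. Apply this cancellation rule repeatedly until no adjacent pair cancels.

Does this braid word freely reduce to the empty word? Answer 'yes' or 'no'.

Answer: yes

Derivation:
Gen 1 (s2^-1): push. Stack: [s2^-1]
Gen 2 (s1): push. Stack: [s2^-1 s1]
Gen 3 (s1): push. Stack: [s2^-1 s1 s1]
Gen 4 (s1^-1): cancels prior s1. Stack: [s2^-1 s1]
Gen 5 (s1): push. Stack: [s2^-1 s1 s1]
Gen 6 (s1^-1): cancels prior s1. Stack: [s2^-1 s1]
Gen 7 (s1): push. Stack: [s2^-1 s1 s1]
Gen 8 (s1^-1): cancels prior s1. Stack: [s2^-1 s1]
Gen 9 (s1^-1): cancels prior s1. Stack: [s2^-1]
Gen 10 (s2): cancels prior s2^-1. Stack: []
Reduced word: (empty)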